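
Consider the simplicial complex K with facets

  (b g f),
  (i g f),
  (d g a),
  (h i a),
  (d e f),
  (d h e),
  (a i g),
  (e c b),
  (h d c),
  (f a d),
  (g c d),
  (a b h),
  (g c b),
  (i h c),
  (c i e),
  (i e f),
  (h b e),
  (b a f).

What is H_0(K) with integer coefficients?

H_0 ≅ Z.

Take the total order a < b < c < d < e < f < g < h < i on the vertex set. Then K (dimension 2) consists of the simplices:

  0-simplices (9): a, b, c, d, e, f, g, h, i
  1-simplices (27): ab, ad, af, ag, ah, ai, bc, be, bf, bg, bh, cd, ce, cg, ch, ci, de, df, dg, dh, ef, eh, ei, fg, fi, gi, hi
  2-simplices (18): abf, abh, adf, adg, agi, ahi, bce, bcg, beh, bfg, cdg, cdh, cei, chi, def, deh, efi, fgi

Hence C_0 ≅ Z^9, C_1 ≅ Z^27, C_2 ≅ Z^18.

∂_1: C_1 → C_0 maps an edge to its endpoints' difference, ∂[p,q] = q − p.
As a 9×27 matrix over Z this has rank 8, with invariant factors (1,1,1,1,1,1,1,1).

Boundary ∂_2: C_2 → C_1 maps a triangle to the signed sum of its edges. For instance
  ∂chi = hi − ci + ch,
  ∂deh = eh − dh + de.
As a 27×18 matrix over Z this has rank 18, with invariant factors (1,1,1,1,1,1,1,1,1,1,1,1,1,1,1,1,1,2).

Computing H_k = (kernel of ∂_k) / (image of ∂_{k+1}):

  H_0: rank C_0 − rank ∂_1 = 9 − 8 = 1, and the invariant factors of ∂_1 are all 1, so H_0 = Z.

(K is a triangulation of the Klein bottle.)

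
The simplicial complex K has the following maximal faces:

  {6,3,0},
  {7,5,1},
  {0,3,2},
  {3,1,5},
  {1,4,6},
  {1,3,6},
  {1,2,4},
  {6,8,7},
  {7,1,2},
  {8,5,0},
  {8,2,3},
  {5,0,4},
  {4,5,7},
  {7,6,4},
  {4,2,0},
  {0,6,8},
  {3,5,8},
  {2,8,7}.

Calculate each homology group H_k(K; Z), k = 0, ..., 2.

K has 9 vertices, 27 edges, 18 triangles.
rank ∂_0 = 0, rank ∂_1 = 8 ⇒ b_0 = 9 − 0 − 8 = 1; all invariant factors of ∂_1 are 1 so no torsion. So H_0 = Z.
rank ∂_1 = 8, rank ∂_2 = 18 ⇒ b_1 = 27 − 8 − 18 = 1; ∂_2 has invariant factor(s) [2] giving torsion. So H_1 = Z ⊕ Z/2Z.
rank ∂_2 = 18, rank ∂_3 = 0 ⇒ b_2 = 18 − 18 − 0 = 0. So H_2 = 0.

H_0 ≅ Z,  H_1 ≅ Z ⊕ Z/2Z,  H_2 = 0.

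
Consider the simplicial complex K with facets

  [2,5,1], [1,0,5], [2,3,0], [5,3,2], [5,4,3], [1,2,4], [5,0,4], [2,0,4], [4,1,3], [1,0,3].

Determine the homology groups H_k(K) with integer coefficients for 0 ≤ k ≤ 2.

H_0 = Z,  H_1 = Z/2,  H_2 = 0.

Fix the vertex order 0 < 1 < 2 < 3 < 4 < 5 and write every simplex with vertices in increasing order. Then dim K = 2 and the simplices of K are:

  0-simplices (6): [0], [1], [2], [3], [4], [5]
  1-simplices (15): [0,1], [0,2], [0,3], [0,4], [0,5], [1,2], [1,3], [1,4], [1,5], [2,3], [2,4], [2,5], [3,4], [3,5], [4,5]
  2-simplices (10): [0,1,3], [0,1,5], [0,2,3], [0,2,4], [0,4,5], [1,2,4], [1,2,5], [1,3,4], [2,3,5], [3,4,5]

giving chain groups C_0 ≅ Z^6, C_1 ≅ Z^15, C_2 ≅ Z^10.

Boundary ∂_1: C_1 → C_0 sends each edge [p,q] (with p < q) to q − p.
The 6×15 boundary matrix has rank 5 and Smith normal form diag(1,1,1,1,1).

The boundary map ∂_2: C_2 → C_1 maps a triangle to the signed sum of its edges. For instance
  ∂[0,1,5] = [1,5] − [0,5] + [0,1],
  ∂[0,2,3] = [2,3] − [0,3] + [0,2].
The 15×10 boundary matrix has rank 10 and Smith normal form diag(1,1,1,1,1,1,1,1,1,2).

Reading off H_k = ker ∂_k / im ∂_{k+1}:

  H_0: rank C_0 − rank ∂_1 = 6 − 5 = 1, and the invariant factors of ∂_1 are all 1, so H_0 ≅ Z.
  H_1: rank ker ∂_1 − rank ∂_2 = (15 − 5) − 10 = 0, and ∂_2 has invariant factor 2 > 1, so H_1 ≅ Z/2.
  H_2: rank ker ∂_2 − rank ∂_3 = (10 − 10) − 0 = 0, and there is no ∂_3, so H_2 ≅ 0.

(K is a triangulation of the real projective plane RP^2.)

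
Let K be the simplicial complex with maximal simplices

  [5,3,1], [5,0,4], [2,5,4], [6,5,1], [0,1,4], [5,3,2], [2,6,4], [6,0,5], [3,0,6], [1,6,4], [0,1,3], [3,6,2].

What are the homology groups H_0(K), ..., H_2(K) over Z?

H_0 = Z,  H_1 = Z/2,  H_2 = 0.

K has 7 vertices, 18 edges, 12 triangles.
rank ∂_0 = 0, rank ∂_1 = 6 ⇒ b_0 = 7 − 0 − 6 = 1; all invariant factors of ∂_1 are 1 so no torsion. So H_0 ≅ Z.
rank ∂_1 = 6, rank ∂_2 = 12 ⇒ b_1 = 18 − 6 − 12 = 0; ∂_2 has invariant factor(s) [2] giving torsion. So H_1 ≅ Z/2.
rank ∂_2 = 12, rank ∂_3 = 0 ⇒ b_2 = 12 − 12 − 0 = 0. So H_2 ≅ 0.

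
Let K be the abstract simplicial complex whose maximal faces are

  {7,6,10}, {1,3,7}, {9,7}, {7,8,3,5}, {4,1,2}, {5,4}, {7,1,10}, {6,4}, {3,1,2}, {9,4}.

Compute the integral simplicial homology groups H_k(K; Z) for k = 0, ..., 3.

Fix the vertex order 1 < 2 < 3 < 4 < 5 < 6 < 7 < 8 < 9 < 10 and write every simplex with vertices in increasing order. Then dim K = 3 and the simplices of K are:

  0-simplices (10): [1], [2], [3], [4], [5], [6], [7], [8], [9], [10]
  1-simplices (20): [1,2], [1,3], [1,4], [1,7], [1,10], [2,3], [2,4], [3,5], [3,7], [3,8], [4,5], [4,6], [4,9], [5,7], [5,8], [6,7], [6,10], [7,8], [7,9], [7,10]
  2-simplices (9): [1,2,3], [1,2,4], [1,3,7], [1,7,10], [3,5,7], [3,5,8], [3,7,8], [5,7,8], [6,7,10]
  3-simplices (1): [3,5,7,8]

so the chain groups are C_0 ≅ Z^10, C_1 ≅ Z^20, C_2 ≅ Z^9, C_3 ≅ Z^1.

Boundary ∂_1: C_1 → C_0 is given by ∂[p,q] = [q] − [p]. For instance
  ∂[1,2] = [2] − [1].
This gives a 10×20 integer matrix of rank 9; reducing to Smith normal form yields diagonal entries (1,1,1,1,1,1,1,1,1).

The boundary map ∂_2: C_2 → C_1 sends each 2-simplex [p,q,r] to [q,r] − [p,r] + [p,q]. For instance
  ∂[1,3,7] = [3,7] − [1,7] + [1,3],
  ∂[3,5,7] = [5,7] − [3,7] + [3,5].
As a 20×9 matrix over Z this has rank 8, with invariant factors (1,1,1,1,1,1,1,1).

∂_3: C_3 → C_2 sends each 3-simplex σ to the alternating sum Σ_i (−1)^i (σ with its i-th vertex removed). For instance
  ∂[3,5,7,8] = [5,7,8] − [3,7,8] + [3,5,8] − [3,5,7].
As a 9×1 matrix over Z this has rank 1, with invariant factors (1).

Now H_k = ker ∂_k / im ∂_{k+1}, so:

  H_0: rank C_0 − rank ∂_1 = 10 − 9 = 1, and the invariant factors of ∂_1 are all 1, so H_0 = Z.
  H_1: rank ker ∂_1 − rank ∂_2 = (20 − 9) − 8 = 3, and the invariant factors of ∂_2 are all 1, so H_1 = Z^3.
  H_2: rank ker ∂_2 − rank ∂_3 = (9 − 8) − 1 = 0, and the invariant factors of ∂_3 are all 1, so H_2 = 0.
  H_3: rank ker ∂_3 − rank ∂_4 = (1 − 1) − 0 = 0, and there is no ∂_4, so H_3 = 0.

H_0 ≅ Z,  H_1 ≅ Z^3,  H_2 = 0,  H_3 = 0.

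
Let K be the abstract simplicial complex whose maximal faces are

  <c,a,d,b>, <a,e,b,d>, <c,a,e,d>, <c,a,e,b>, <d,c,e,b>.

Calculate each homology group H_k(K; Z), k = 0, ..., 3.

H_0 ≅ Z,  H_1 = 0,  H_2 = 0,  H_3 ≅ Z.

We work with the vertex ordering a < b < c < d < e. The simplices of K, each written with vertices in increasing order, are:

  0-simplices (5): a, b, c, d, e
  1-simplices (10): ab, ac, ad, ae, bc, bd, be, cd, ce, de
  2-simplices (10): abc, abd, abe, acd, ace, ade, bcd, bce, bde, cde
  3-simplices (5): abcd, abce, abde, acde, bcde

so the chain groups are C_0 ≅ Z^5, C_1 ≅ Z^10, C_2 ≅ Z^10, C_3 ≅ Z^5.

Boundary ∂_1: C_1 → C_0 sends each edge [p,q] (with p < q) to q − p.
The resulting 5×10 matrix has rank 4, and its Smith normal form has invariant factors (1,1,1,1).

The boundary map ∂_2: C_2 → C_1 sends each 2-simplex [p,q,r] to [q,r] − [p,r] + [p,q]. For instance
  ∂bce = ce − be + bc,
  ∂bde = de − be + bd.
The 10×10 boundary matrix has rank 6 and Smith normal form diag(1,1,1,1,1,1).

∂_3: C_3 → C_2 sends each 3-simplex σ to the alternating sum Σ_i (−1)^i (σ with its i-th vertex removed). For instance
  ∂abce = bce − ace + abe − abc,
  ∂abde = bde − ade + abe − abd.
This gives a 10×5 integer matrix of rank 4; reducing to Smith normal form yields diagonal entries (1,1,1,1).

Reading off H_k = ker ∂_k / im ∂_{k+1}:

  H_0: rank C_0 − rank ∂_1 = 5 − 4 = 1, and the invariant factors of ∂_1 are all 1, so H_0 ≅ Z.
  H_1: rank ker ∂_1 − rank ∂_2 = (10 − 4) − 6 = 0, and the invariant factors of ∂_2 are all 1, so H_1 ≅ 0.
  H_2: rank ker ∂_2 − rank ∂_3 = (10 − 6) − 4 = 0, and the invariant factors of ∂_3 are all 1, so H_2 ≅ 0.
  H_3: rank ker ∂_3 − rank ∂_4 = (5 − 4) − 0 = 1, and there is no ∂_4, so H_3 ≅ Z.

As a check, the Euler characteristic is 5 − 10 + 10 − 5 = 0, which agrees with 1 − 0 + 0 − 1 = 0.
(K is a triangulation of the 3-sphere S^3.)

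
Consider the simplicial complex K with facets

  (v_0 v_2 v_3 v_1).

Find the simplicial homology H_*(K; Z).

H_0 ≅ Z,  H_1 = 0,  H_2 = 0,  H_3 = 0.

Fix the vertex order v_0 < v_1 < v_2 < v_3 and write every simplex with vertices in increasing order. Then dim K = 3 and the simplices of K are:

  0-simplices (4): [v_0], [v_1], [v_2], [v_3]
  1-simplices (6): [v_0,v_1], [v_0,v_2], [v_0,v_3], [v_1,v_2], [v_1,v_3], [v_2,v_3]
  2-simplices (4): [v_0,v_1,v_2], [v_0,v_1,v_3], [v_0,v_2,v_3], [v_1,v_2,v_3]
  3-simplices (1): [v_0,v_1,v_2,v_3]

Hence C_0 ≅ Z^4, C_1 ≅ Z^6, C_2 ≅ Z^4, C_3 ≅ Z^1.

∂_1: C_1 → C_0 maps an edge to its endpoints' difference, ∂[p,q] = q − p.
This gives a 4×6 integer matrix of rank 3; reducing to Smith normal form yields diagonal entries (1,1,1).

∂_2: C_2 → C_1 maps a triangle to the signed sum of its edges. For instance
  ∂[v_0,v_2,v_3] = [v_2,v_3] − [v_0,v_3] + [v_0,v_2],
  ∂[v_1,v_2,v_3] = [v_2,v_3] − [v_1,v_3] + [v_1,v_2].
This gives a 6×4 integer matrix of rank 3; reducing to Smith normal form yields diagonal entries (1,1,1).

Boundary ∂_3: C_3 → C_2 sends each 3-simplex σ to the alternating sum Σ_i (−1)^i (σ with its i-th vertex removed). For instance
  ∂[v_0,v_1,v_2,v_3] = [v_1,v_2,v_3] − [v_0,v_2,v_3] + [v_0,v_1,v_3] − [v_0,v_1,v_2].
As a 4×1 matrix over Z this has rank 1, with invariant factors (1).

From H_k ≅ ker(∂_k) / im(∂_{k+1}) we obtain:

  H_0: rank C_0 − rank ∂_1 = 4 − 3 = 1, and the invariant factors of ∂_1 are all 1, so H_0 ≅ Z.
  H_1: rank ker ∂_1 − rank ∂_2 = (6 − 3) − 3 = 0, and the invariant factors of ∂_2 are all 1, so H_1 ≅ 0.
  H_2: rank ker ∂_2 − rank ∂_3 = (4 − 3) − 1 = 0, and the invariant factors of ∂_3 are all 1, so H_2 ≅ 0.
  H_3: rank ker ∂_3 − rank ∂_4 = (1 − 1) − 0 = 0, and there is no ∂_4, so H_3 ≅ 0.

As a check, the Euler characteristic is 4 − 6 + 4 − 1 = 1, which agrees with 1 − 0 + 0 − 0 = 1.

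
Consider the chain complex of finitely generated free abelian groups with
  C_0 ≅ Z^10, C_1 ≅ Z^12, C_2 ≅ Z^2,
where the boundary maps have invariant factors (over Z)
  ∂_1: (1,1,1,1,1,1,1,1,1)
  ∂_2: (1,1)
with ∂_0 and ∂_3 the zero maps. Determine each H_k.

H_0: b_0 = 10 − 0 − 9 = 1; torsion from ∂_1 factors > 1: none. So H_0 = Z.
H_1: b_1 = 12 − 9 − 2 = 1; torsion from ∂_2 factors > 1: none. So H_1 = Z.
H_2: b_2 = 2 − 2 − 0 = 0; torsion from ∂_3 factors > 1: none. So H_2 = 0.

H_0 = Z,  H_1 = Z,  H_2 = 0.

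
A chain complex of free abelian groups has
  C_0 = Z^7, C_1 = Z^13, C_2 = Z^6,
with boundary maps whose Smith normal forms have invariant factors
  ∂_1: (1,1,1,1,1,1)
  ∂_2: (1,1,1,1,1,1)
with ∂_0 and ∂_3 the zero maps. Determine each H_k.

H_0 = Z,  H_1 = Z,  H_2 = 0.

H_0: b_0 = 7 − 0 − 6 = 1; torsion from ∂_1 factors > 1: none. So H_0 = Z.
H_1: b_1 = 13 − 6 − 6 = 1; torsion from ∂_2 factors > 1: none. So H_1 = Z.
H_2: b_2 = 6 − 6 − 0 = 0; torsion from ∂_3 factors > 1: none. So H_2 = 0.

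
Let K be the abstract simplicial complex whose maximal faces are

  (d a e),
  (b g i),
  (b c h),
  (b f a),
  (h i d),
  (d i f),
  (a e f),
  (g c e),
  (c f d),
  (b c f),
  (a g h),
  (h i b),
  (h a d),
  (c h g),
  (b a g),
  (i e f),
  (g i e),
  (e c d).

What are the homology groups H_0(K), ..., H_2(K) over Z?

H_0 ≅ Z,  H_1 ≅ Z ⊕ Z/2Z,  H_2 = 0.

Order the vertices as a < b < c < d < e < f < g < h < i. Listing each simplex with vertices in this order, K has dimension 2 with simplices:

  0-simplices (9): a, b, c, d, e, f, g, h, i
  1-simplices (27): ab, ad, ae, af, ag, ah, bc, bf, bg, bh, bi, cd, ce, cf, cg, ch, de, df, dh, di, ef, eg, ei, fi, gh, gi, hi
  2-simplices (18): abf, abg, ade, adh, aef, agh, bcf, bch, bgi, bhi, cde, cdf, ceg, cgh, dfi, dhi, efi, egi

Hence C_0 ≅ Z^9, C_1 ≅ Z^27, C_2 ≅ Z^18.

Boundary ∂_1: C_1 → C_0 sends each edge [p,q] (with p < q) to q − p. For instance
  ∂ab = b − a.
As a 9×27 matrix over Z this has rank 8, with invariant factors (1,1,1,1,1,1,1,1).

∂_2: C_2 → C_1 sends each 2-simplex [p,q,r] to [q,r] − [p,r] + [p,q]. For instance
  ∂egi = gi − ei + eg,
  ∂dhi = hi − di + dh.
The 27×18 boundary matrix has rank 18 and Smith normal form diag(1,1,1,1,1,1,1,1,1,1,1,1,1,1,1,1,1,2).

From H_k ≅ ker(∂_k) / im(∂_{k+1}) we obtain:

  H_0: rank C_0 − rank ∂_1 = 9 − 8 = 1, and the invariant factors of ∂_1 are all 1, so H_0 ≅ Z.
  H_1: rank ker ∂_1 − rank ∂_2 = (27 − 8) − 18 = 1, and ∂_2 has invariant factor 2 > 1, so H_1 ≅ Z ⊕ Z/2Z.
  H_2: rank ker ∂_2 − rank ∂_3 = (18 − 18) − 0 = 0, and there is no ∂_3, so H_2 ≅ 0.

As a check, the Euler characteristic is 9 − 27 + 18 = 0, which agrees with 1 − 1 + 0 = 0.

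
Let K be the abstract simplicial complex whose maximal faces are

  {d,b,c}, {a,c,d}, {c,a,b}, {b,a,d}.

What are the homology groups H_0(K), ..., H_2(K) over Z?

H_0 = Z,  H_1 = 0,  H_2 = Z.

K has 4 vertices, 6 edges, 4 triangles.
rank ∂_0 = 0, rank ∂_1 = 3 ⇒ b_0 = 4 − 0 − 3 = 1; all invariant factors of ∂_1 are 1 so no torsion. So H_0 ≅ Z.
rank ∂_1 = 3, rank ∂_2 = 3 ⇒ b_1 = 6 − 3 − 3 = 0; all invariant factors of ∂_2 are 1 so no torsion. So H_1 ≅ 0.
rank ∂_2 = 3, rank ∂_3 = 0 ⇒ b_2 = 4 − 3 − 0 = 1. So H_2 ≅ Z.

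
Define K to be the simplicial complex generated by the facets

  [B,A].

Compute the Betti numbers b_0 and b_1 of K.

b_0 = 1, b_1 = 0.

We work with the vertex ordering A < B. The simplices of K, each written with vertices in increasing order, are:

  0-simplices (2): A, B
  1-simplices (1): AB

Hence C_0 ≅ Z^2, C_1 ≅ Z^1.

The boundary map ∂_1: C_1 → C_0 sends each edge [p,q] (with p < q) to q − p. For instance
  ∂AB = B − A.
The resulting 2×1 matrix has rank 1, and its Smith normal form has invariant factors (1).

From H_k ≅ ker(∂_k) / im(∂_{k+1}) we obtain:

  H_0: rank C_0 − rank ∂_1 = 2 − 1 = 1, and the invariant factors of ∂_1 are all 1, so H_0 ≅ Z.
  H_1: rank ker ∂_1 − rank ∂_2 = (1 − 1) − 0 = 0, and there is no ∂_2, so H_1 ≅ 0.

Hence the Betti numbers are b_0 = 1, b_1 = 0.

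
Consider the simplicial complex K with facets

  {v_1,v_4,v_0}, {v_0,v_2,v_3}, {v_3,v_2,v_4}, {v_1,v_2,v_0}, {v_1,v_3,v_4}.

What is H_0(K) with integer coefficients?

H_0 = Z.

Order the vertices as v_0 < v_1 < v_2 < v_3 < v_4. Listing each simplex with vertices in this order, K has dimension 2 with simplices:

  0-simplices (5): [v_0], [v_1], [v_2], [v_3], [v_4]
  1-simplices (10): [v_0,v_1], [v_0,v_2], [v_0,v_3], [v_0,v_4], [v_1,v_2], [v_1,v_3], [v_1,v_4], [v_2,v_3], [v_2,v_4], [v_3,v_4]
  2-simplices (5): [v_0,v_1,v_2], [v_0,v_1,v_4], [v_0,v_2,v_3], [v_1,v_3,v_4], [v_2,v_3,v_4]

giving chain groups C_0 ≅ Z^5, C_1 ≅ Z^10, C_2 ≅ Z^5.

∂_1: C_1 → C_0 is given by ∂[p,q] = [q] − [p]. For instance
  ∂[v_2,v_4] = [v_4] − [v_2].
As a 5×10 matrix over Z this has rank 4, with invariant factors (1,1,1,1).

The boundary map ∂_2: C_2 → C_1 acts by ∂[p,q,r] = [q,r] − [p,r] + [p,q]. For instance
  ∂[v_0,v_1,v_4] = [v_1,v_4] − [v_0,v_4] + [v_0,v_1],
  ∂[v_0,v_2,v_3] = [v_2,v_3] − [v_0,v_3] + [v_0,v_2].
As a 10×5 matrix over Z this has rank 5, with invariant factors (1,1,1,1,1).

Reading off H_k = ker ∂_k / im ∂_{k+1}:

  H_0: rank C_0 − rank ∂_1 = 5 − 4 = 1, and the invariant factors of ∂_1 are all 1, so H_0 = Z.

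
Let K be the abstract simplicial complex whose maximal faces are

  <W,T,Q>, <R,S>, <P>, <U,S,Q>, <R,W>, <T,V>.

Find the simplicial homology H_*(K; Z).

H_0 = Z^2,  H_1 = Z,  H_2 = 0.

Take the total order P < Q < R < S < T < U < V < W on the vertex set. Then K (dimension 2) consists of the simplices:

  0-simplices (8): P, Q, R, S, T, U, V, W
  1-simplices (9): QS, QT, QU, QW, RS, RW, SU, TV, TW
  2-simplices (2): QSU, QTW

so the chain groups are C_0 ≅ Z^8, C_1 ≅ Z^9, C_2 ≅ Z^2.

∂_1: C_1 → C_0 is given by ∂[p,q] = [q] − [p]. For instance
  ∂QS = S − Q.
The 8×9 boundary matrix has rank 6 and Smith normal form diag(1,1,1,1,1,1).

Boundary ∂_2: C_2 → C_1 sends each 2-simplex [p,q,r] to [q,r] − [p,r] + [p,q]. For instance
  ∂QSU = SU − QU + QS,
  ∂QTW = TW − QW + QT.
This gives a 9×2 integer matrix of rank 2; reducing to Smith normal form yields diagonal entries (1,1).

Now H_k = ker ∂_k / im ∂_{k+1}, so:

  H_0: rank C_0 − rank ∂_1 = 8 − 6 = 2, and the invariant factors of ∂_1 are all 1, so H_0 ≅ Z^2.
  H_1: rank ker ∂_1 − rank ∂_2 = (9 − 6) − 2 = 1, and the invariant factors of ∂_2 are all 1, so H_1 ≅ Z.
  H_2: rank ker ∂_2 − rank ∂_3 = (2 − 2) − 0 = 0, and there is no ∂_3, so H_2 ≅ 0.

As a check, the Euler characteristic is 8 − 9 + 2 = 1, which agrees with 2 − 1 + 0 = 1.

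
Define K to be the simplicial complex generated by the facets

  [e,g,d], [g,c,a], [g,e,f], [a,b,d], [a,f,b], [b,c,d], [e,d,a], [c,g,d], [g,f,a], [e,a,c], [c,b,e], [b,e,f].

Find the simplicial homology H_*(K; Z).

H_0 ≅ Z,  H_1 ≅ Z/2,  H_2 = 0.

We work with the vertex ordering a < b < c < d < e < f < g. The simplices of K, each written with vertices in increasing order, are:

  0-simplices (7): a, b, c, d, e, f, g
  1-simplices (18): ab, ac, ad, ae, af, ag, bc, bd, be, bf, cd, ce, cg, de, dg, ef, eg, fg
  2-simplices (12): abd, abf, ace, acg, ade, afg, bcd, bce, bef, cdg, deg, efg

so the chain groups are C_0 ≅ Z^7, C_1 ≅ Z^18, C_2 ≅ Z^12.

Boundary ∂_1: C_1 → C_0 maps an edge to its endpoints' difference, ∂[p,q] = q − p.
The resulting 7×18 matrix has rank 6, and its Smith normal form has invariant factors (1,1,1,1,1,1).

∂_2: C_2 → C_1 acts by ∂[p,q,r] = [q,r] − [p,r] + [p,q]. For instance
  ∂cdg = dg − cg + cd,
  ∂bcd = cd − bd + bc.
As a 18×12 matrix over Z this has rank 12, with invariant factors (1,1,1,1,1,1,1,1,1,1,1,2).

From H_k ≅ ker(∂_k) / im(∂_{k+1}) we obtain:

  H_0: rank C_0 − rank ∂_1 = 7 − 6 = 1, and the invariant factors of ∂_1 are all 1, so H_0 ≅ Z.
  H_1: rank ker ∂_1 − rank ∂_2 = (18 − 6) − 12 = 0, and ∂_2 has invariant factor 2 > 1, so H_1 ≅ Z/2.
  H_2: rank ker ∂_2 − rank ∂_3 = (12 − 12) − 0 = 0, and there is no ∂_3, so H_2 ≅ 0.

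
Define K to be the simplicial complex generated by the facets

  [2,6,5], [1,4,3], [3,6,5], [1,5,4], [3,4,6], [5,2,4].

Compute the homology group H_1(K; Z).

We work with the vertex ordering 1 < 2 < 3 < 4 < 5 < 6. The simplices of K, each written with vertices in increasing order, are:

  0-simplices (6): [1], [2], [3], [4], [5], [6]
  1-simplices (12): [1,3], [1,4], [1,5], [2,4], [2,5], [2,6], [3,4], [3,5], [3,6], [4,5], [4,6], [5,6]
  2-simplices (6): [1,3,4], [1,4,5], [2,4,5], [2,5,6], [3,4,6], [3,5,6]

giving chain groups C_0 ≅ Z^6, C_1 ≅ Z^12, C_2 ≅ Z^6.

∂_1: C_1 → C_0 maps an edge to its endpoints' difference, ∂[p,q] = q − p. For instance
  ∂[2,6] = [6] − [2].
The 6×12 boundary matrix has rank 5 and Smith normal form diag(1,1,1,1,1).

Boundary ∂_2: C_2 → C_1 acts by ∂[p,q,r] = [q,r] − [p,r] + [p,q]. For instance
  ∂[1,3,4] = [3,4] − [1,4] + [1,3],
  ∂[3,4,6] = [4,6] − [3,6] + [3,4].
As a 12×6 matrix over Z this has rank 6, with invariant factors (1,1,1,1,1,1).

Reading off H_k = ker ∂_k / im ∂_{k+1}:

  H_1: rank ker ∂_1 − rank ∂_2 = (12 − 5) − 6 = 1, and the invariant factors of ∂_2 are all 1, so H_1 ≅ Z.

(K is a triangulation of the cylinder S^1 x I.)

H_1 ≅ Z.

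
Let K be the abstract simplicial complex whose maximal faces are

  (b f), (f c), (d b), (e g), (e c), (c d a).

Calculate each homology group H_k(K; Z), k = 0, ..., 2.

H_0 ≅ Z,  H_1 ≅ Z,  H_2 = 0.

Fix the vertex order a < b < c < d < e < f < g and write every simplex with vertices in increasing order. Then dim K = 2 and the simplices of K are:

  0-simplices (7): a, b, c, d, e, f, g
  1-simplices (8): ac, ad, bd, bf, cd, ce, cf, eg
  2-simplices (1): acd

so the chain groups are C_0 ≅ Z^7, C_1 ≅ Z^8, C_2 ≅ Z^1.

The boundary map ∂_1: C_1 → C_0 is given by ∂[p,q] = [q] − [p]. For instance
  ∂bd = d − b.
This gives a 7×8 integer matrix of rank 6; reducing to Smith normal form yields diagonal entries (1,1,1,1,1,1).

The boundary map ∂_2: C_2 → C_1 acts by ∂[p,q,r] = [q,r] − [p,r] + [p,q]. For instance
  ∂acd = cd − ad + ac.
As a 8×1 matrix over Z this has rank 1, with invariant factors (1).

From H_k ≅ ker(∂_k) / im(∂_{k+1}) we obtain:

  H_0: rank C_0 − rank ∂_1 = 7 − 6 = 1, and the invariant factors of ∂_1 are all 1, so H_0 ≅ Z.
  H_1: rank ker ∂_1 − rank ∂_2 = (8 − 6) − 1 = 1, and the invariant factors of ∂_2 are all 1, so H_1 ≅ Z.
  H_2: rank ker ∂_2 − rank ∂_3 = (1 − 1) − 0 = 0, and there is no ∂_3, so H_2 ≅ 0.

As a check, the Euler characteristic is 7 − 8 + 1 = 0, which agrees with 1 − 1 + 0 = 0.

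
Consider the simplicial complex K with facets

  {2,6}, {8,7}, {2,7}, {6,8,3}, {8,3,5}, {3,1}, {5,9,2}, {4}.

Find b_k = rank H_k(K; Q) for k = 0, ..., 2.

b_0 = 2, b_1 = 2, b_2 = 0.

Fix the vertex order 1 < 2 < 3 < 4 < 5 < 6 < 7 < 8 < 9 and write every simplex with vertices in increasing order. Then dim K = 2 and the simplices of K are:

  0-simplices (9): [1], [2], [3], [4], [5], [6], [7], [8], [9]
  1-simplices (12): [1,3], [2,5], [2,6], [2,7], [2,9], [3,5], [3,6], [3,8], [5,8], [5,9], [6,8], [7,8]
  2-simplices (3): [2,5,9], [3,5,8], [3,6,8]

Hence C_0 ≅ Z^9, C_1 ≅ Z^12, C_2 ≅ Z^3.

Boundary ∂_1: C_1 → C_0 is given by ∂[p,q] = [q] − [p]. For instance
  ∂[3,8] = [8] − [3].
As a 9×12 matrix over Z this has rank 7, with invariant factors (1,1,1,1,1,1,1).

Boundary ∂_2: C_2 → C_1 maps a triangle to the signed sum of its edges. For instance
  ∂[2,5,9] = [5,9] − [2,9] + [2,5],
  ∂[3,6,8] = [6,8] − [3,8] + [3,6].
This gives a 12×3 integer matrix of rank 3; reducing to Smith normal form yields diagonal entries (1,1,1).

Reading off H_k = ker ∂_k / im ∂_{k+1}:

  H_0: rank C_0 − rank ∂_1 = 9 − 7 = 2, and the invariant factors of ∂_1 are all 1, so H_0 = Z^2.
  H_1: rank ker ∂_1 − rank ∂_2 = (12 − 7) − 3 = 2, and the invariant factors of ∂_2 are all 1, so H_1 = Z^2.
  H_2: rank ker ∂_2 − rank ∂_3 = (3 − 3) − 0 = 0, and there is no ∂_3, so H_2 = 0.

Hence the Betti numbers are b_0 = 2, b_1 = 2, b_2 = 0.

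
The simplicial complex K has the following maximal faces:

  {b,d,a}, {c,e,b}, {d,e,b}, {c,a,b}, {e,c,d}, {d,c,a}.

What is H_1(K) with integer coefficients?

H_1 ≅ 0.

Order the vertices as a < b < c < d < e. Listing each simplex with vertices in this order, K has dimension 2 with simplices:

  0-simplices (5): a, b, c, d, e
  1-simplices (9): ab, ac, ad, bc, bd, be, cd, ce, de
  2-simplices (6): abc, abd, acd, bce, bde, cde

giving chain groups C_0 ≅ Z^5, C_1 ≅ Z^9, C_2 ≅ Z^6.

Boundary ∂_1: C_1 → C_0 sends each edge [p,q] (with p < q) to q − p. For instance
  ∂bc = c − b.
The resulting 5×9 matrix has rank 4, and its Smith normal form has invariant factors (1,1,1,1).

The boundary map ∂_2: C_2 → C_1 acts by ∂[p,q,r] = [q,r] − [p,r] + [p,q]. For instance
  ∂bde = de − be + bd,
  ∂bce = ce − be + bc.
The 9×6 boundary matrix has rank 5 and Smith normal form diag(1,1,1,1,1).

Reading off H_k = ker ∂_k / im ∂_{k+1}:

  H_1: rank ker ∂_1 − rank ∂_2 = (9 − 4) − 5 = 0, and the invariant factors of ∂_2 are all 1, so H_1 ≅ 0.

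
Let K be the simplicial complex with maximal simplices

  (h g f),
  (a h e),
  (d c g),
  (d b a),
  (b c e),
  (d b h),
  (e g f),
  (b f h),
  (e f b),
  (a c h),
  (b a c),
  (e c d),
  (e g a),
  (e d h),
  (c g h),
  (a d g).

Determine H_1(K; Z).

H_1 = Z^2.

Take the total order a < b < c < d < e < f < g < h on the vertex set. Then K (dimension 2) consists of the simplices:

  0-simplices (8): a, b, c, d, e, f, g, h
  1-simplices (24): ab, ac, ad, ae, ag, ah, bc, bd, be, bf, bh, cd, ce, cg, ch, de, dg, dh, ef, eg, eh, fg, fh, gh
  2-simplices (16): abc, abd, ach, adg, aeg, aeh, bce, bdh, bef, bfh, cde, cdg, cgh, deh, efg, fgh

Hence C_0 ≅ Z^8, C_1 ≅ Z^24, C_2 ≅ Z^16.

∂_1: C_1 → C_0 maps an edge to its endpoints' difference, ∂[p,q] = q − p. For instance
  ∂bf = f − b.
This gives a 8×24 integer matrix of rank 7; reducing to Smith normal form yields diagonal entries (1,1,1,1,1,1,1).

∂_2: C_2 → C_1 sends each 2-simplex [p,q,r] to [q,r] − [p,r] + [p,q]. For instance
  ∂bfh = fh − bh + bf,
  ∂aeg = eg − ag + ae.
As a 24×16 matrix over Z this has rank 15, with invariant factors (1,1,1,1,1,1,1,1,1,1,1,1,1,1,1).

From H_k ≅ ker(∂_k) / im(∂_{k+1}) we obtain:

  H_1: rank ker ∂_1 − rank ∂_2 = (24 − 7) − 15 = 2, and the invariant factors of ∂_2 are all 1, so H_1 ≅ Z^2.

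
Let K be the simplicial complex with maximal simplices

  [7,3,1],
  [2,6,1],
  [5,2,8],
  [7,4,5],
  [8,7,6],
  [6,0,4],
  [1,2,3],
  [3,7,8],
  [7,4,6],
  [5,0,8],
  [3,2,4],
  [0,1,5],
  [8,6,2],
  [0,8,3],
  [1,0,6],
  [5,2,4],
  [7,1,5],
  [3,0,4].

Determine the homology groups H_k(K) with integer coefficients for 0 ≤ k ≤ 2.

H_0 = Z,  H_1 = Z^2,  H_2 = Z.

Take the total order 0 < 1 < 2 < 3 < 4 < 5 < 6 < 7 < 8 on the vertex set. Then K (dimension 2) consists of the simplices:

  0-simplices (9): [0], [1], [2], [3], [4], [5], [6], [7], [8]
  1-simplices (27): (27 of them)
  2-simplices (18): [0,1,5], [0,1,6], [0,3,4], [0,3,8], [0,4,6], [0,5,8], [1,2,3], [1,2,6], [1,3,7], [1,5,7], [2,3,4], [2,4,5], [2,5,8], [2,6,8], [3,7,8], [4,5,7], [4,6,7], [6,7,8]

giving chain groups C_0 ≅ Z^9, C_1 ≅ Z^27, C_2 ≅ Z^18.

Boundary ∂_1: C_1 → C_0 sends each edge [p,q] (with p < q) to q − p.
The 9×27 boundary matrix has rank 8 and Smith normal form diag(1,1,1,1,1,1,1,1).

The boundary map ∂_2: C_2 → C_1 acts by ∂[p,q,r] = [q,r] − [p,r] + [p,q]. For instance
  ∂[2,5,8] = [5,8] − [2,8] + [2,5],
  ∂[0,4,6] = [4,6] − [0,6] + [0,4].
This gives a 27×18 integer matrix of rank 17; reducing to Smith normal form yields diagonal entries (1,1,1,1,1,1,1,1,1,1,1,1,1,1,1,1,1).

From H_k ≅ ker(∂_k) / im(∂_{k+1}) we obtain:

  H_0: rank C_0 − rank ∂_1 = 9 − 8 = 1, and the invariant factors of ∂_1 are all 1, so H_0 = Z.
  H_1: rank ker ∂_1 − rank ∂_2 = (27 − 8) − 17 = 2, and the invariant factors of ∂_2 are all 1, so H_1 = Z^2.
  H_2: rank ker ∂_2 − rank ∂_3 = (18 − 17) − 0 = 1, and there is no ∂_3, so H_2 = Z.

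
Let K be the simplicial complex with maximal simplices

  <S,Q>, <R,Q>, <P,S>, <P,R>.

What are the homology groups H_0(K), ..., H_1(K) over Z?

Order the vertices as P < Q < R < S. Listing each simplex with vertices in this order, K has dimension 1 with simplices:

  0-simplices (4): P, Q, R, S
  1-simplices (4): PR, PS, QR, QS

so the chain groups are C_0 ≅ Z^4, C_1 ≅ Z^4.

∂_1: C_1 → C_0 maps an edge to its endpoints' difference, ∂[p,q] = q − p. For instance
  ∂PS = S − P.
The resulting 4×4 matrix has rank 3, and its Smith normal form has invariant factors (1,1,1).

Now H_k = ker ∂_k / im ∂_{k+1}, so:

  H_0: rank C_0 − rank ∂_1 = 4 − 3 = 1, and the invariant factors of ∂_1 are all 1, so H_0 ≅ Z.
  H_1: rank ker ∂_1 − rank ∂_2 = (4 − 3) − 0 = 1, and there is no ∂_2, so H_1 ≅ Z.

H_0 = Z,  H_1 = Z.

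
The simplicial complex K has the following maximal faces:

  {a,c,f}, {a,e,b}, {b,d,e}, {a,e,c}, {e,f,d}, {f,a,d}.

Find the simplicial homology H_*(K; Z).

H_0 = Z,  H_1 = Z,  H_2 = 0.

Fix the vertex order a < b < c < d < e < f and write every simplex with vertices in increasing order. Then dim K = 2 and the simplices of K are:

  0-simplices (6): a, b, c, d, e, f
  1-simplices (12): ab, ac, ad, ae, af, bd, be, ce, cf, de, df, ef
  2-simplices (6): abe, ace, acf, adf, bde, def

giving chain groups C_0 ≅ Z^6, C_1 ≅ Z^12, C_2 ≅ Z^6.

The boundary map ∂_1: C_1 → C_0 maps an edge to its endpoints' difference, ∂[p,q] = q − p.
The resulting 6×12 matrix has rank 5, and its Smith normal form has invariant factors (1,1,1,1,1).

Boundary ∂_2: C_2 → C_1 maps a triangle to the signed sum of its edges. For instance
  ∂bde = de − be + bd,
  ∂def = ef − df + de.
This gives a 12×6 integer matrix of rank 6; reducing to Smith normal form yields diagonal entries (1,1,1,1,1,1).

Reading off H_k = ker ∂_k / im ∂_{k+1}:

  H_0: rank C_0 − rank ∂_1 = 6 − 5 = 1, and the invariant factors of ∂_1 are all 1, so H_0 = Z.
  H_1: rank ker ∂_1 − rank ∂_2 = (12 − 5) − 6 = 1, and the invariant factors of ∂_2 are all 1, so H_1 = Z.
  H_2: rank ker ∂_2 − rank ∂_3 = (6 − 6) − 0 = 0, and there is no ∂_3, so H_2 = 0.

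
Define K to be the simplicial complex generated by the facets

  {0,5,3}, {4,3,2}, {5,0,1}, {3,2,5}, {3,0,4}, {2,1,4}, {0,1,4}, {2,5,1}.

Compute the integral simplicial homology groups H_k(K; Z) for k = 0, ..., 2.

H_0 = Z,  H_1 = 0,  H_2 = Z.

We work with the vertex ordering 0 < 1 < 2 < 3 < 4 < 5. The simplices of K, each written with vertices in increasing order, are:

  0-simplices (6): [0], [1], [2], [3], [4], [5]
  1-simplices (12): [0,1], [0,3], [0,4], [0,5], [1,2], [1,4], [1,5], [2,3], [2,4], [2,5], [3,4], [3,5]
  2-simplices (8): [0,1,4], [0,1,5], [0,3,4], [0,3,5], [1,2,4], [1,2,5], [2,3,4], [2,3,5]

giving chain groups C_0 ≅ Z^6, C_1 ≅ Z^12, C_2 ≅ Z^8.

Boundary ∂_1: C_1 → C_0 is given by ∂[p,q] = [q] − [p]. For instance
  ∂[0,5] = [5] − [0].
The 6×12 boundary matrix has rank 5 and Smith normal form diag(1,1,1,1,1).

Boundary ∂_2: C_2 → C_1 acts by ∂[p,q,r] = [q,r] − [p,r] + [p,q]. For instance
  ∂[0,1,4] = [1,4] − [0,4] + [0,1],
  ∂[0,3,5] = [3,5] − [0,5] + [0,3].
This gives a 12×8 integer matrix of rank 7; reducing to Smith normal form yields diagonal entries (1,1,1,1,1,1,1).

Reading off H_k = ker ∂_k / im ∂_{k+1}:

  H_0: rank C_0 − rank ∂_1 = 6 − 5 = 1, and the invariant factors of ∂_1 are all 1, so H_0 = Z.
  H_1: rank ker ∂_1 − rank ∂_2 = (12 − 5) − 7 = 0, and the invariant factors of ∂_2 are all 1, so H_1 = 0.
  H_2: rank ker ∂_2 − rank ∂_3 = (8 − 7) − 0 = 1, and there is no ∂_3, so H_2 = Z.

As a check, the Euler characteristic is 6 − 12 + 8 = 2, which agrees with 1 − 0 + 1 = 2.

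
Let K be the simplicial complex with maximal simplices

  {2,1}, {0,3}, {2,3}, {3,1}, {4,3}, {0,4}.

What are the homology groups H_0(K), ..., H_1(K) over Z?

Order the vertices as 0 < 1 < 2 < 3 < 4. Listing each simplex with vertices in this order, K has dimension 1 with simplices:

  0-simplices (5): [0], [1], [2], [3], [4]
  1-simplices (6): [0,3], [0,4], [1,2], [1,3], [2,3], [3,4]

Hence C_0 ≅ Z^5, C_1 ≅ Z^6.

The boundary map ∂_1: C_1 → C_0 maps an edge to its endpoints' difference, ∂[p,q] = q − p.
The 5×6 boundary matrix has rank 4 and Smith normal form diag(1,1,1,1).

Reading off H_k = ker ∂_k / im ∂_{k+1}:

  H_0: rank C_0 − rank ∂_1 = 5 − 4 = 1, and the invariant factors of ∂_1 are all 1, so H_0 ≅ Z.
  H_1: rank ker ∂_1 − rank ∂_2 = (6 − 4) − 0 = 2, and there is no ∂_2, so H_1 ≅ Z^2.

H_0 ≅ Z,  H_1 ≅ Z^2.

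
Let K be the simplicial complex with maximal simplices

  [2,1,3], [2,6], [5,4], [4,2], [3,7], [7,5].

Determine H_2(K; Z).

We work with the vertex ordering 1 < 2 < 3 < 4 < 5 < 6 < 7. The simplices of K, each written with vertices in increasing order, are:

  0-simplices (7): [1], [2], [3], [4], [5], [6], [7]
  1-simplices (8): [1,2], [1,3], [2,3], [2,4], [2,6], [3,7], [4,5], [5,7]
  2-simplices (1): [1,2,3]

giving chain groups C_0 ≅ Z^7, C_1 ≅ Z^8, C_2 ≅ Z^1.

Boundary ∂_1: C_1 → C_0 is given by ∂[p,q] = [q] − [p].
As a 7×8 matrix over Z this has rank 6, with invariant factors (1,1,1,1,1,1).

∂_2: C_2 → C_1 sends each 2-simplex [p,q,r] to [q,r] − [p,r] + [p,q]. For instance
  ∂[1,2,3] = [2,3] − [1,3] + [1,2].
The resulting 8×1 matrix has rank 1, and its Smith normal form has invariant factors (1).

Reading off H_k = ker ∂_k / im ∂_{k+1}:

  H_2: rank ker ∂_2 − rank ∂_3 = (1 − 1) − 0 = 0, and there is no ∂_3, so H_2 ≅ 0.

H_2 = 0.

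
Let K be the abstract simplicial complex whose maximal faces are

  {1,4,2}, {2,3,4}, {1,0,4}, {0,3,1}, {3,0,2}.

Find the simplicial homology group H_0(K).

K has 5 vertices, 10 edges, 5 triangles.
rank ∂_0 = 0, rank ∂_1 = 4 ⇒ b_0 = 5 − 0 − 4 = 1; all invariant factors of ∂_1 are 1 so no torsion. So H_0 ≅ Z.

H_0 ≅ Z.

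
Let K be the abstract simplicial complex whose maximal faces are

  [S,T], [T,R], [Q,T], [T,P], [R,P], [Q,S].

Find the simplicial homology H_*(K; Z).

We work with the vertex ordering P < Q < R < S < T. The simplices of K, each written with vertices in increasing order, are:

  0-simplices (5): P, Q, R, S, T
  1-simplices (6): PR, PT, QS, QT, RT, ST

giving chain groups C_0 ≅ Z^5, C_1 ≅ Z^6.

Boundary ∂_1: C_1 → C_0 is given by ∂[p,q] = [q] − [p]. For instance
  ∂QS = S − Q.
The resulting 5×6 matrix has rank 4, and its Smith normal form has invariant factors (1,1,1,1).

From H_k ≅ ker(∂_k) / im(∂_{k+1}) we obtain:

  H_0: rank C_0 − rank ∂_1 = 5 − 4 = 1, and the invariant factors of ∂_1 are all 1, so H_0 = Z.
  H_1: rank ker ∂_1 − rank ∂_2 = (6 − 4) − 0 = 2, and there is no ∂_2, so H_1 = Z^2.

(K is a triangulation of a wedge of 2 circles.)

H_0 = Z,  H_1 = Z^2.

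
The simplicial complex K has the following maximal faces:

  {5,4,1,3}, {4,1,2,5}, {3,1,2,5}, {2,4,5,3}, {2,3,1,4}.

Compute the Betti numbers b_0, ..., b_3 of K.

Fix the vertex order 1 < 2 < 3 < 4 < 5 and write every simplex with vertices in increasing order. Then dim K = 3 and the simplices of K are:

  0-simplices (5): [1], [2], [3], [4], [5]
  1-simplices (10): [1,2], [1,3], [1,4], [1,5], [2,3], [2,4], [2,5], [3,4], [3,5], [4,5]
  2-simplices (10): [1,2,3], [1,2,4], [1,2,5], [1,3,4], [1,3,5], [1,4,5], [2,3,4], [2,3,5], [2,4,5], [3,4,5]
  3-simplices (5): [1,2,3,4], [1,2,3,5], [1,2,4,5], [1,3,4,5], [2,3,4,5]

Hence C_0 ≅ Z^5, C_1 ≅ Z^10, C_2 ≅ Z^10, C_3 ≅ Z^5.

∂_1: C_1 → C_0 sends each edge [p,q] (with p < q) to q − p.
This gives a 5×10 integer matrix of rank 4; reducing to Smith normal form yields diagonal entries (1,1,1,1).

Boundary ∂_2: C_2 → C_1 acts by ∂[p,q,r] = [q,r] − [p,r] + [p,q]. For instance
  ∂[3,4,5] = [4,5] − [3,5] + [3,4],
  ∂[2,3,4] = [3,4] − [2,4] + [2,3].
The resulting 10×10 matrix has rank 6, and its Smith normal form has invariant factors (1,1,1,1,1,1).

∂_3: C_3 → C_2 sends each 3-simplex σ to the alternating sum Σ_i (−1)^i (σ with its i-th vertex removed). For instance
  ∂[1,2,4,5] = [2,4,5] − [1,4,5] + [1,2,5] − [1,2,4],
  ∂[1,2,3,5] = [2,3,5] − [1,3,5] + [1,2,5] − [1,2,3].
The 10×5 boundary matrix has rank 4 and Smith normal form diag(1,1,1,1).

Computing H_k = (kernel of ∂_k) / (image of ∂_{k+1}):

  H_0: rank C_0 − rank ∂_1 = 5 − 4 = 1, and the invariant factors of ∂_1 are all 1, so H_0 ≅ Z.
  H_1: rank ker ∂_1 − rank ∂_2 = (10 − 4) − 6 = 0, and the invariant factors of ∂_2 are all 1, so H_1 ≅ 0.
  H_2: rank ker ∂_2 − rank ∂_3 = (10 − 6) − 4 = 0, and the invariant factors of ∂_3 are all 1, so H_2 ≅ 0.
  H_3: rank ker ∂_3 − rank ∂_4 = (5 − 4) − 0 = 1, and there is no ∂_4, so H_3 ≅ Z.

As a check, the Euler characteristic is 5 − 10 + 10 − 5 = 0, which agrees with 1 − 0 + 0 − 1 = 0.

Hence the Betti numbers are b_0 = 1, b_1 = 0, b_2 = 0, b_3 = 1.

b_0 = 1, b_1 = 0, b_2 = 0, b_3 = 1.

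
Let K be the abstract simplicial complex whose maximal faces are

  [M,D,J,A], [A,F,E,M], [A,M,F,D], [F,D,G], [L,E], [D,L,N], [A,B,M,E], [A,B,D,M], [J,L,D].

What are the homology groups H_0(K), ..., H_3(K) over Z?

H_0 ≅ Z,  H_1 ≅ Z,  H_2 = 0,  H_3 = 0.

Order the vertices as A < B < D < E < F < G < J < L < M < N. Listing each simplex with vertices in this order, K has dimension 3 with simplices:

  0-simplices (10): A, B, D, E, F, G, J, L, M, N
  1-simplices (23): AB, AD, AE, AF, AJ, AM, BD, BE, BM, DF, DG, DJ, DL, DM, DN, EF, EL, EM, FG, FM, JL, JM, LN
  2-simplices (18): ABD, ABE, ABM, ADF, ADJ, ADM, AEF, AEM, AFM, AJM, BDM, BEM, DFG, DFM, DJL, DJM, DLN, EFM
  3-simplices (5): ABDM, ABEM, ADFM, ADJM, AEFM

so the chain groups are C_0 ≅ Z^10, C_1 ≅ Z^23, C_2 ≅ Z^18, C_3 ≅ Z^5.

The boundary map ∂_1: C_1 → C_0 sends each edge [p,q] (with p < q) to q − p.
This gives a 10×23 integer matrix of rank 9; reducing to Smith normal form yields diagonal entries (1,1,1,1,1,1,1,1,1).

The boundary map ∂_2: C_2 → C_1 sends each 2-simplex [p,q,r] to [q,r] − [p,r] + [p,q]. For instance
  ∂BDM = DM − BM + BD,
  ∂AJM = JM − AM + AJ.
The resulting 23×18 matrix has rank 13, and its Smith normal form has invariant factors (1,1,1,1,1,1,1,1,1,1,1,1,1).

The boundary map ∂_3: C_3 → C_2 sends each 3-simplex σ to the alternating sum Σ_i (−1)^i (σ with its i-th vertex removed). For instance
  ∂ADFM = DFM − AFM + ADM − ADF,
  ∂ABEM = BEM − AEM + ABM − ABE.
The resulting 18×5 matrix has rank 5, and its Smith normal form has invariant factors (1,1,1,1,1).

From H_k ≅ ker(∂_k) / im(∂_{k+1}) we obtain:

  H_0: rank C_0 − rank ∂_1 = 10 − 9 = 1, and the invariant factors of ∂_1 are all 1, so H_0 ≅ Z.
  H_1: rank ker ∂_1 − rank ∂_2 = (23 − 9) − 13 = 1, and the invariant factors of ∂_2 are all 1, so H_1 ≅ Z.
  H_2: rank ker ∂_2 − rank ∂_3 = (18 − 13) − 5 = 0, and the invariant factors of ∂_3 are all 1, so H_2 ≅ 0.
  H_3: rank ker ∂_3 − rank ∂_4 = (5 − 5) − 0 = 0, and there is no ∂_4, so H_3 ≅ 0.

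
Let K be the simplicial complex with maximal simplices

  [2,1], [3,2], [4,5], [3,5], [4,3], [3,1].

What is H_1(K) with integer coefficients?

H_1 = Z^2.

Order the vertices as 1 < 2 < 3 < 4 < 5. Listing each simplex with vertices in this order, K has dimension 1 with simplices:

  0-simplices (5): [1], [2], [3], [4], [5]
  1-simplices (6): [1,2], [1,3], [2,3], [3,4], [3,5], [4,5]

so the chain groups are C_0 ≅ Z^5, C_1 ≅ Z^6.

Boundary ∂_1: C_1 → C_0 sends each edge [p,q] (with p < q) to q − p.
The 5×6 boundary matrix has rank 4 and Smith normal form diag(1,1,1,1).

Reading off H_k = ker ∂_k / im ∂_{k+1}:

  H_1: rank ker ∂_1 − rank ∂_2 = (6 − 4) − 0 = 2, and there is no ∂_2, so H_1 ≅ Z^2.

(K is a triangulation of a wedge of 2 circles.)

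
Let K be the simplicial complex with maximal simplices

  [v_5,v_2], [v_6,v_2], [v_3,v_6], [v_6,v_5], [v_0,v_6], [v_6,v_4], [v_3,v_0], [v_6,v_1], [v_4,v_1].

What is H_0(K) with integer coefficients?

We work with the vertex ordering v_0 < v_1 < v_2 < v_3 < v_4 < v_5 < v_6. The simplices of K, each written with vertices in increasing order, are:

  0-simplices (7): [v_0], [v_1], [v_2], [v_3], [v_4], [v_5], [v_6]
  1-simplices (9): [v_0,v_3], [v_0,v_6], [v_1,v_4], [v_1,v_6], [v_2,v_5], [v_2,v_6], [v_3,v_6], [v_4,v_6], [v_5,v_6]

so the chain groups are C_0 ≅ Z^7, C_1 ≅ Z^9.

∂_1: C_1 → C_0 sends each edge [p,q] (with p < q) to q − p. For instance
  ∂[v_4,v_6] = [v_6] − [v_4].
The 7×9 boundary matrix has rank 6 and Smith normal form diag(1,1,1,1,1,1).

Reading off H_k = ker ∂_k / im ∂_{k+1}:

  H_0: rank C_0 − rank ∂_1 = 7 − 6 = 1, and the invariant factors of ∂_1 are all 1, so H_0 = Z.

H_0 = Z.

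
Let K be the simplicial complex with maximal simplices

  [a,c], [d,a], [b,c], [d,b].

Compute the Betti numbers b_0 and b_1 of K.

Take the total order a < b < c < d on the vertex set. Then K (dimension 1) consists of the simplices:

  0-simplices (4): a, b, c, d
  1-simplices (4): ac, ad, bc, bd

giving chain groups C_0 ≅ Z^4, C_1 ≅ Z^4.

Boundary ∂_1: C_1 → C_0 maps an edge to its endpoints' difference, ∂[p,q] = q − p. For instance
  ∂bd = d − b.
The 4×4 boundary matrix has rank 3 and Smith normal form diag(1,1,1).

Reading off H_k = ker ∂_k / im ∂_{k+1}:

  H_0: rank C_0 − rank ∂_1 = 4 − 3 = 1, and the invariant factors of ∂_1 are all 1, so H_0 = Z.
  H_1: rank ker ∂_1 − rank ∂_2 = (4 − 3) − 0 = 1, and there is no ∂_2, so H_1 = Z.

(K is a triangulation of the circle S^1.)

Hence the Betti numbers are b_0 = 1, b_1 = 1.

b_0 = 1, b_1 = 1.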